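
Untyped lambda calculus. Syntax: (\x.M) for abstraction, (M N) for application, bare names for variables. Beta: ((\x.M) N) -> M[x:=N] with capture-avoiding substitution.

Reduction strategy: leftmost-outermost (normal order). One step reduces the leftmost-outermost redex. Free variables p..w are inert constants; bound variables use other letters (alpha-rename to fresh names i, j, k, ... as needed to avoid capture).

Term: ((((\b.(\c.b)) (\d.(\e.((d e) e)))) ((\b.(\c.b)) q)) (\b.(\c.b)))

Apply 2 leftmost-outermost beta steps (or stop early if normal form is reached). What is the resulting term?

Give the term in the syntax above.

Step 0: ((((\b.(\c.b)) (\d.(\e.((d e) e)))) ((\b.(\c.b)) q)) (\b.(\c.b)))
Step 1: (((\c.(\d.(\e.((d e) e)))) ((\b.(\c.b)) q)) (\b.(\c.b)))
Step 2: ((\d.(\e.((d e) e))) (\b.(\c.b)))

Answer: ((\d.(\e.((d e) e))) (\b.(\c.b)))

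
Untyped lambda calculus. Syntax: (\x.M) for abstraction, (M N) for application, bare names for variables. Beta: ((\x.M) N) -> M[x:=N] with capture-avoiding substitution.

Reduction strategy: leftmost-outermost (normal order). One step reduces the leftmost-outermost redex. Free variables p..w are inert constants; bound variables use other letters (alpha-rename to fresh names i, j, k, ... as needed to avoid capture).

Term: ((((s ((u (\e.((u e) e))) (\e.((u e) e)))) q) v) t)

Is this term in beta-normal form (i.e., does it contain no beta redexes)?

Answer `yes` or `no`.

Answer: yes

Derivation:
Term: ((((s ((u (\e.((u e) e))) (\e.((u e) e)))) q) v) t)
No beta redexes found.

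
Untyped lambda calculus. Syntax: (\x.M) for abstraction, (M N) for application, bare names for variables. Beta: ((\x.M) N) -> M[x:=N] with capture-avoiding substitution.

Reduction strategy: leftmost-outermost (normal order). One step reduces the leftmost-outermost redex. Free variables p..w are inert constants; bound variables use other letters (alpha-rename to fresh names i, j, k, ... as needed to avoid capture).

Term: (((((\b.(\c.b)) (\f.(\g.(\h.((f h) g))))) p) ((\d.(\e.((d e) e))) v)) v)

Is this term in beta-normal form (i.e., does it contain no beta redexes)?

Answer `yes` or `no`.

Term: (((((\b.(\c.b)) (\f.(\g.(\h.((f h) g))))) p) ((\d.(\e.((d e) e))) v)) v)
Found 2 beta redex(es).

Answer: no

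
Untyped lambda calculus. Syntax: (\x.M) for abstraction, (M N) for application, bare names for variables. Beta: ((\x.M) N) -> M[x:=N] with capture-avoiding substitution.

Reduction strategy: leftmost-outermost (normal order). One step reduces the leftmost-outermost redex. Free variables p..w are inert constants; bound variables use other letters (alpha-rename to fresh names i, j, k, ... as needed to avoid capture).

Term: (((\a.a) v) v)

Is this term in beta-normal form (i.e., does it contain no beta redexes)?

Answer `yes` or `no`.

Term: (((\a.a) v) v)
Found 1 beta redex(es).

Answer: no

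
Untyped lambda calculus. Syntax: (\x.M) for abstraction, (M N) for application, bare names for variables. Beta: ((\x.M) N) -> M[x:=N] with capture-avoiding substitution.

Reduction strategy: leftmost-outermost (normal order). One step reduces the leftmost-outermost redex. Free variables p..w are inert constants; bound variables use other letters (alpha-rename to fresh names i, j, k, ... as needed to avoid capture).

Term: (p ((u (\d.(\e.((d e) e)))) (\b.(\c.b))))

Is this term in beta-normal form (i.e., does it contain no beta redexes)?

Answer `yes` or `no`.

Answer: yes

Derivation:
Term: (p ((u (\d.(\e.((d e) e)))) (\b.(\c.b))))
No beta redexes found.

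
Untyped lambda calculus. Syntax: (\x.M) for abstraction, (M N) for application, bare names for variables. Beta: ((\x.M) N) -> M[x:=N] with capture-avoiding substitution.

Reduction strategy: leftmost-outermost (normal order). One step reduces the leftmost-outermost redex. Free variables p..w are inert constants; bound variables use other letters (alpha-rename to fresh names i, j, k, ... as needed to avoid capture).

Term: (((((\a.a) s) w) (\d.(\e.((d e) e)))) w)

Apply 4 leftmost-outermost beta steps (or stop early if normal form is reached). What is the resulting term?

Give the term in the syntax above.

Answer: (((s w) (\d.(\e.((d e) e)))) w)

Derivation:
Step 0: (((((\a.a) s) w) (\d.(\e.((d e) e)))) w)
Step 1: (((s w) (\d.(\e.((d e) e)))) w)
Step 2: (normal form reached)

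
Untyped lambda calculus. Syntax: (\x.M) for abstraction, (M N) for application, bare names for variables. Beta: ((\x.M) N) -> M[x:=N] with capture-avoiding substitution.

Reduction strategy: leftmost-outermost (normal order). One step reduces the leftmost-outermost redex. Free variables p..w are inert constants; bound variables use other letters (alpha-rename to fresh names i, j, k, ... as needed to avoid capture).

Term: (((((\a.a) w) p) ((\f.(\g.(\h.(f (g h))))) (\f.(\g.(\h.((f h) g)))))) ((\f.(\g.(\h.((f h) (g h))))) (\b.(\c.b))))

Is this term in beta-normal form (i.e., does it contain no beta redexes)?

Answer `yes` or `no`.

Term: (((((\a.a) w) p) ((\f.(\g.(\h.(f (g h))))) (\f.(\g.(\h.((f h) g)))))) ((\f.(\g.(\h.((f h) (g h))))) (\b.(\c.b))))
Found 3 beta redex(es).

Answer: no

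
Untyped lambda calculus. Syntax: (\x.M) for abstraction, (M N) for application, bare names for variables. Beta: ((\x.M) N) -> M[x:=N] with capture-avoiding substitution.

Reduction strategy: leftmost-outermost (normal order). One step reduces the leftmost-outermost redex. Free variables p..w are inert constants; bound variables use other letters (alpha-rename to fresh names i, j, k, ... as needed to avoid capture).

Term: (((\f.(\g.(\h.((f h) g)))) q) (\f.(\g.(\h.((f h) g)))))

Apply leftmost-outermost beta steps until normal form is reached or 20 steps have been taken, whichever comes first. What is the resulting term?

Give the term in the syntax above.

Step 0: (((\f.(\g.(\h.((f h) g)))) q) (\f.(\g.(\h.((f h) g)))))
Step 1: ((\g.(\h.((q h) g))) (\f.(\g.(\h.((f h) g)))))
Step 2: (\h.((q h) (\f.(\g.(\h.((f h) g))))))

Answer: (\h.((q h) (\f.(\g.(\h.((f h) g))))))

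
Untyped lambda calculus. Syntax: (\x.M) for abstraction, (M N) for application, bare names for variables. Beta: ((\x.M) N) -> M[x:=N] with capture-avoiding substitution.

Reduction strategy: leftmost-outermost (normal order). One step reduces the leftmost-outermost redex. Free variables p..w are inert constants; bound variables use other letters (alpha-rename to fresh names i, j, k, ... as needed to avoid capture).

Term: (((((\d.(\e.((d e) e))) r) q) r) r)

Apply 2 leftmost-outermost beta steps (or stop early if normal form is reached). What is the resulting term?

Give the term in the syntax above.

Answer: ((((r q) q) r) r)

Derivation:
Step 0: (((((\d.(\e.((d e) e))) r) q) r) r)
Step 1: ((((\e.((r e) e)) q) r) r)
Step 2: ((((r q) q) r) r)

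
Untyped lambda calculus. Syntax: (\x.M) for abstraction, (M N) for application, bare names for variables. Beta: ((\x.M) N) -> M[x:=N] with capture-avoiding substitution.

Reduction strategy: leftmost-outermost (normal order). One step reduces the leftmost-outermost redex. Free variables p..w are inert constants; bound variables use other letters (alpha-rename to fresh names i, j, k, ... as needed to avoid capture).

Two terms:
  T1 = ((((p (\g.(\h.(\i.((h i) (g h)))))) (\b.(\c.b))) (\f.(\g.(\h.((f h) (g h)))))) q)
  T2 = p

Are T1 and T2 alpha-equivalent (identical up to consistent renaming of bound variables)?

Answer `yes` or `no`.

Term 1: ((((p (\g.(\h.(\i.((h i) (g h)))))) (\b.(\c.b))) (\f.(\g.(\h.((f h) (g h)))))) q)
Term 2: p
Alpha-equivalence: compare structure up to binder renaming.
Result: False

Answer: no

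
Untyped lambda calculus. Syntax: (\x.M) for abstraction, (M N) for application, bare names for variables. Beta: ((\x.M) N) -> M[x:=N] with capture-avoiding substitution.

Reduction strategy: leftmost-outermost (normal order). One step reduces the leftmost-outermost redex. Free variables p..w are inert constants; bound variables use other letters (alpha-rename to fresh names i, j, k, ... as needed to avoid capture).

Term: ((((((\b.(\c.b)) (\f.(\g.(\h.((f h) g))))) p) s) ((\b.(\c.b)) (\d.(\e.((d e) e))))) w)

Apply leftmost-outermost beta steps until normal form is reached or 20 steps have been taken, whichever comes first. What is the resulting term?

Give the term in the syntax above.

Answer: ((s w) (\c.(\d.(\e.((d e) e)))))

Derivation:
Step 0: ((((((\b.(\c.b)) (\f.(\g.(\h.((f h) g))))) p) s) ((\b.(\c.b)) (\d.(\e.((d e) e))))) w)
Step 1: (((((\c.(\f.(\g.(\h.((f h) g))))) p) s) ((\b.(\c.b)) (\d.(\e.((d e) e))))) w)
Step 2: ((((\f.(\g.(\h.((f h) g)))) s) ((\b.(\c.b)) (\d.(\e.((d e) e))))) w)
Step 3: (((\g.(\h.((s h) g))) ((\b.(\c.b)) (\d.(\e.((d e) e))))) w)
Step 4: ((\h.((s h) ((\b.(\c.b)) (\d.(\e.((d e) e)))))) w)
Step 5: ((s w) ((\b.(\c.b)) (\d.(\e.((d e) e)))))
Step 6: ((s w) (\c.(\d.(\e.((d e) e)))))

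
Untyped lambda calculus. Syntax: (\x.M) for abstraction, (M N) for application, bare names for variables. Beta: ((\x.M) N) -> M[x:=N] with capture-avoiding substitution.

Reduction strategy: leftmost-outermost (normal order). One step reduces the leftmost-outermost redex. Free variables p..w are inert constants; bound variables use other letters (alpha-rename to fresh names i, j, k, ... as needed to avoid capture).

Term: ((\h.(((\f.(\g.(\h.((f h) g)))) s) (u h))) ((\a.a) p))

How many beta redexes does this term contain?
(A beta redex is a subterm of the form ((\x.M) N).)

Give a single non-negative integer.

Answer: 3

Derivation:
Term: ((\h.(((\f.(\g.(\h.((f h) g)))) s) (u h))) ((\a.a) p))
  Redex: ((\h.(((\f.(\g.(\h.((f h) g)))) s) (u h))) ((\a.a) p))
  Redex: ((\f.(\g.(\h.((f h) g)))) s)
  Redex: ((\a.a) p)
Total redexes: 3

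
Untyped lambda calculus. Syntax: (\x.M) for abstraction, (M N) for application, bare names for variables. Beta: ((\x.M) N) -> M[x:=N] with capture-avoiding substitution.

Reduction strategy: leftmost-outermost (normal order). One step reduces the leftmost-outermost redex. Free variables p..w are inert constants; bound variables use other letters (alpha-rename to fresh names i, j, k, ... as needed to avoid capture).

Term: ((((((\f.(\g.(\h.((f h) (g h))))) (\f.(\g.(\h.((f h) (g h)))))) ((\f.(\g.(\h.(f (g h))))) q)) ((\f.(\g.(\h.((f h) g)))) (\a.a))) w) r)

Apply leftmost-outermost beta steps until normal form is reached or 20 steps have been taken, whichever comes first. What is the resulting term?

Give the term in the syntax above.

Step 0: ((((((\f.(\g.(\h.((f h) (g h))))) (\f.(\g.(\h.((f h) (g h)))))) ((\f.(\g.(\h.(f (g h))))) q)) ((\f.(\g.(\h.((f h) g)))) (\a.a))) w) r)
Step 1: (((((\g.(\h.(((\f.(\g.(\h.((f h) (g h))))) h) (g h)))) ((\f.(\g.(\h.(f (g h))))) q)) ((\f.(\g.(\h.((f h) g)))) (\a.a))) w) r)
Step 2: ((((\h.(((\f.(\g.(\h.((f h) (g h))))) h) (((\f.(\g.(\h.(f (g h))))) q) h))) ((\f.(\g.(\h.((f h) g)))) (\a.a))) w) r)
Step 3: (((((\f.(\g.(\h.((f h) (g h))))) ((\f.(\g.(\h.((f h) g)))) (\a.a))) (((\f.(\g.(\h.(f (g h))))) q) ((\f.(\g.(\h.((f h) g)))) (\a.a)))) w) r)
Step 4: ((((\g.(\h.((((\f.(\g.(\h.((f h) g)))) (\a.a)) h) (g h)))) (((\f.(\g.(\h.(f (g h))))) q) ((\f.(\g.(\h.((f h) g)))) (\a.a)))) w) r)
Step 5: (((\h.((((\f.(\g.(\h.((f h) g)))) (\a.a)) h) ((((\f.(\g.(\h.(f (g h))))) q) ((\f.(\g.(\h.((f h) g)))) (\a.a))) h))) w) r)
Step 6: (((((\f.(\g.(\h.((f h) g)))) (\a.a)) w) ((((\f.(\g.(\h.(f (g h))))) q) ((\f.(\g.(\h.((f h) g)))) (\a.a))) w)) r)
Step 7: ((((\g.(\h.(((\a.a) h) g))) w) ((((\f.(\g.(\h.(f (g h))))) q) ((\f.(\g.(\h.((f h) g)))) (\a.a))) w)) r)
Step 8: (((\h.(((\a.a) h) w)) ((((\f.(\g.(\h.(f (g h))))) q) ((\f.(\g.(\h.((f h) g)))) (\a.a))) w)) r)
Step 9: ((((\a.a) ((((\f.(\g.(\h.(f (g h))))) q) ((\f.(\g.(\h.((f h) g)))) (\a.a))) w)) w) r)
Step 10: ((((((\f.(\g.(\h.(f (g h))))) q) ((\f.(\g.(\h.((f h) g)))) (\a.a))) w) w) r)
Step 11: (((((\g.(\h.(q (g h)))) ((\f.(\g.(\h.((f h) g)))) (\a.a))) w) w) r)
Step 12: ((((\h.(q (((\f.(\g.(\h.((f h) g)))) (\a.a)) h))) w) w) r)
Step 13: (((q (((\f.(\g.(\h.((f h) g)))) (\a.a)) w)) w) r)
Step 14: (((q ((\g.(\h.(((\a.a) h) g))) w)) w) r)
Step 15: (((q (\h.(((\a.a) h) w))) w) r)
Step 16: (((q (\h.(h w))) w) r)

Answer: (((q (\h.(h w))) w) r)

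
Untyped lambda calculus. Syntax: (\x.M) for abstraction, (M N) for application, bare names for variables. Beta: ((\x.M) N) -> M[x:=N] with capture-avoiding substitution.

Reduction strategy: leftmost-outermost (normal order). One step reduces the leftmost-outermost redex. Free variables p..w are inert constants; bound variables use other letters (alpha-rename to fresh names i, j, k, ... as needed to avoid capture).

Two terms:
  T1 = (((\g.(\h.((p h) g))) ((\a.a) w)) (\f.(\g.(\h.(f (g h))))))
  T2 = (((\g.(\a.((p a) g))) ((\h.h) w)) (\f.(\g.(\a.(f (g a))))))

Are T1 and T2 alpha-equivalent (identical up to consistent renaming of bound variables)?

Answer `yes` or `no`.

Answer: yes

Derivation:
Term 1: (((\g.(\h.((p h) g))) ((\a.a) w)) (\f.(\g.(\h.(f (g h))))))
Term 2: (((\g.(\a.((p a) g))) ((\h.h) w)) (\f.(\g.(\a.(f (g a))))))
Alpha-equivalence: compare structure up to binder renaming.
Result: True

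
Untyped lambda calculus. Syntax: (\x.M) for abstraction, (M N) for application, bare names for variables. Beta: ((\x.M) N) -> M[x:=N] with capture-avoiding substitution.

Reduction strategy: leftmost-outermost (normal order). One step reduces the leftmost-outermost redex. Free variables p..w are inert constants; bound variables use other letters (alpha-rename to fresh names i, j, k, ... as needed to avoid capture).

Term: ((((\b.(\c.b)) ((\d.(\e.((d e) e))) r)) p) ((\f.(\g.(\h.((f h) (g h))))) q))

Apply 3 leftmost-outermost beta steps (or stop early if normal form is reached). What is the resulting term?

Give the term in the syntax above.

Step 0: ((((\b.(\c.b)) ((\d.(\e.((d e) e))) r)) p) ((\f.(\g.(\h.((f h) (g h))))) q))
Step 1: (((\c.((\d.(\e.((d e) e))) r)) p) ((\f.(\g.(\h.((f h) (g h))))) q))
Step 2: (((\d.(\e.((d e) e))) r) ((\f.(\g.(\h.((f h) (g h))))) q))
Step 3: ((\e.((r e) e)) ((\f.(\g.(\h.((f h) (g h))))) q))

Answer: ((\e.((r e) e)) ((\f.(\g.(\h.((f h) (g h))))) q))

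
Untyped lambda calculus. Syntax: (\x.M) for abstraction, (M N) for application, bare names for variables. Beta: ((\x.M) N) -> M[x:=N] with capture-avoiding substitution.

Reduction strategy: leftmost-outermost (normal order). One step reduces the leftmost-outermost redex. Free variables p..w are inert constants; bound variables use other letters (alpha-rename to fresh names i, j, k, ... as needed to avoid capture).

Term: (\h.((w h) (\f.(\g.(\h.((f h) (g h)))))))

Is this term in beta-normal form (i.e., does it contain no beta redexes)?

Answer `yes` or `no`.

Answer: yes

Derivation:
Term: (\h.((w h) (\f.(\g.(\h.((f h) (g h)))))))
No beta redexes found.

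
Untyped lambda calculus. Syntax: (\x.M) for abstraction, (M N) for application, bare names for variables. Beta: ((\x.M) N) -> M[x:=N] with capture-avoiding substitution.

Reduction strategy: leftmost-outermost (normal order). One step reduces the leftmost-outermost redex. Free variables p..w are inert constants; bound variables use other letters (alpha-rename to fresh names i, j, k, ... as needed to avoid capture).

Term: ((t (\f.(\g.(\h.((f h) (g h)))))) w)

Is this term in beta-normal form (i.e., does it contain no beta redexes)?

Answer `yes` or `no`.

Term: ((t (\f.(\g.(\h.((f h) (g h)))))) w)
No beta redexes found.

Answer: yes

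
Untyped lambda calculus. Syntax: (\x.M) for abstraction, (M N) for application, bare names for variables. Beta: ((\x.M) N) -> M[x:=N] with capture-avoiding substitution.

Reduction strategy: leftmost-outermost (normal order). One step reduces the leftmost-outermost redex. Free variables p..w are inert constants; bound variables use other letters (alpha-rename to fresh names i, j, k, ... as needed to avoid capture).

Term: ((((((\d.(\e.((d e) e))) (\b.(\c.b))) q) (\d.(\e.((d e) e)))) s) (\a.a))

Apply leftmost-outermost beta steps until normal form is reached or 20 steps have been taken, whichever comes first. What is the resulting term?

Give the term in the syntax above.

Answer: (((q (\d.(\e.((d e) e)))) s) (\a.a))

Derivation:
Step 0: ((((((\d.(\e.((d e) e))) (\b.(\c.b))) q) (\d.(\e.((d e) e)))) s) (\a.a))
Step 1: (((((\e.(((\b.(\c.b)) e) e)) q) (\d.(\e.((d e) e)))) s) (\a.a))
Step 2: ((((((\b.(\c.b)) q) q) (\d.(\e.((d e) e)))) s) (\a.a))
Step 3: (((((\c.q) q) (\d.(\e.((d e) e)))) s) (\a.a))
Step 4: (((q (\d.(\e.((d e) e)))) s) (\a.a))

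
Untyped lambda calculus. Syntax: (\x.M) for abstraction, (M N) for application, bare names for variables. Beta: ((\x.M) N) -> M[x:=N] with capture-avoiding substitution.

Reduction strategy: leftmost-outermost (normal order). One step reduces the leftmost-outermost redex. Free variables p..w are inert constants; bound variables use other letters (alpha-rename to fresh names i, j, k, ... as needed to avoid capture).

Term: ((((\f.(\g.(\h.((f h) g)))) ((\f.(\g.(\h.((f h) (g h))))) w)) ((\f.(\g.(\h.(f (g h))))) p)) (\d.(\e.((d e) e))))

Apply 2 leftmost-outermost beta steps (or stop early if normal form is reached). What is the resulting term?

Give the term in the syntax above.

Step 0: ((((\f.(\g.(\h.((f h) g)))) ((\f.(\g.(\h.((f h) (g h))))) w)) ((\f.(\g.(\h.(f (g h))))) p)) (\d.(\e.((d e) e))))
Step 1: (((\g.(\h.((((\f.(\g.(\h.((f h) (g h))))) w) h) g))) ((\f.(\g.(\h.(f (g h))))) p)) (\d.(\e.((d e) e))))
Step 2: ((\h.((((\f.(\g.(\h.((f h) (g h))))) w) h) ((\f.(\g.(\h.(f (g h))))) p))) (\d.(\e.((d e) e))))

Answer: ((\h.((((\f.(\g.(\h.((f h) (g h))))) w) h) ((\f.(\g.(\h.(f (g h))))) p))) (\d.(\e.((d e) e))))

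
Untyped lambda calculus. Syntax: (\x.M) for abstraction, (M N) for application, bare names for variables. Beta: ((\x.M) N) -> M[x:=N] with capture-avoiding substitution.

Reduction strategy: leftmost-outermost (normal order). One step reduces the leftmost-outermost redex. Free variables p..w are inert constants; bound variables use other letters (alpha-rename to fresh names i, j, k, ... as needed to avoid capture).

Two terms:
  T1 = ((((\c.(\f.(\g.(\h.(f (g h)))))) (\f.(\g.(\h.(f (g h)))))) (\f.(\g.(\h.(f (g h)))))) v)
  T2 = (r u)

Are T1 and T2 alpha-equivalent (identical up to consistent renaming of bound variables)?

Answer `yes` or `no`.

Term 1: ((((\c.(\f.(\g.(\h.(f (g h)))))) (\f.(\g.(\h.(f (g h)))))) (\f.(\g.(\h.(f (g h)))))) v)
Term 2: (r u)
Alpha-equivalence: compare structure up to binder renaming.
Result: False

Answer: no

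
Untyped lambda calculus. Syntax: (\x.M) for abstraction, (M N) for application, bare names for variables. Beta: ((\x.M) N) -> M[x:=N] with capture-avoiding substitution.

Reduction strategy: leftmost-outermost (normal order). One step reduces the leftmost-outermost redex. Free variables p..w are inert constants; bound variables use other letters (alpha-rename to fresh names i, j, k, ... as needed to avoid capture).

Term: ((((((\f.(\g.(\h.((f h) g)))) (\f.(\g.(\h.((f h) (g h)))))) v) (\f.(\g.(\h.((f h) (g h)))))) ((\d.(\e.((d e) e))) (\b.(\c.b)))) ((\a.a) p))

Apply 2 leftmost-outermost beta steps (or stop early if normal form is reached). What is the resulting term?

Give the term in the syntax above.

Answer: ((((\h.(((\f.(\g.(\h.((f h) (g h))))) h) v)) (\f.(\g.(\h.((f h) (g h)))))) ((\d.(\e.((d e) e))) (\b.(\c.b)))) ((\a.a) p))

Derivation:
Step 0: ((((((\f.(\g.(\h.((f h) g)))) (\f.(\g.(\h.((f h) (g h)))))) v) (\f.(\g.(\h.((f h) (g h)))))) ((\d.(\e.((d e) e))) (\b.(\c.b)))) ((\a.a) p))
Step 1: (((((\g.(\h.(((\f.(\g.(\h.((f h) (g h))))) h) g))) v) (\f.(\g.(\h.((f h) (g h)))))) ((\d.(\e.((d e) e))) (\b.(\c.b)))) ((\a.a) p))
Step 2: ((((\h.(((\f.(\g.(\h.((f h) (g h))))) h) v)) (\f.(\g.(\h.((f h) (g h)))))) ((\d.(\e.((d e) e))) (\b.(\c.b)))) ((\a.a) p))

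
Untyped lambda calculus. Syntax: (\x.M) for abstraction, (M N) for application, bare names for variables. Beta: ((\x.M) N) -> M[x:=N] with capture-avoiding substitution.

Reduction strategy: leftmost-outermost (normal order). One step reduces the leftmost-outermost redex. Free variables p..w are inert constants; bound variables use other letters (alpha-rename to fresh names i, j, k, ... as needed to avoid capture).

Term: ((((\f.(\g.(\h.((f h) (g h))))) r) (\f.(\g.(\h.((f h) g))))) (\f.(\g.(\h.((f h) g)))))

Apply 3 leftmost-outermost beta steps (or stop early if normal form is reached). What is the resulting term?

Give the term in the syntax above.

Step 0: ((((\f.(\g.(\h.((f h) (g h))))) r) (\f.(\g.(\h.((f h) g))))) (\f.(\g.(\h.((f h) g)))))
Step 1: (((\g.(\h.((r h) (g h)))) (\f.(\g.(\h.((f h) g))))) (\f.(\g.(\h.((f h) g)))))
Step 2: ((\h.((r h) ((\f.(\g.(\h.((f h) g)))) h))) (\f.(\g.(\h.((f h) g)))))
Step 3: ((r (\f.(\g.(\h.((f h) g))))) ((\f.(\g.(\h.((f h) g)))) (\f.(\g.(\h.((f h) g))))))

Answer: ((r (\f.(\g.(\h.((f h) g))))) ((\f.(\g.(\h.((f h) g)))) (\f.(\g.(\h.((f h) g))))))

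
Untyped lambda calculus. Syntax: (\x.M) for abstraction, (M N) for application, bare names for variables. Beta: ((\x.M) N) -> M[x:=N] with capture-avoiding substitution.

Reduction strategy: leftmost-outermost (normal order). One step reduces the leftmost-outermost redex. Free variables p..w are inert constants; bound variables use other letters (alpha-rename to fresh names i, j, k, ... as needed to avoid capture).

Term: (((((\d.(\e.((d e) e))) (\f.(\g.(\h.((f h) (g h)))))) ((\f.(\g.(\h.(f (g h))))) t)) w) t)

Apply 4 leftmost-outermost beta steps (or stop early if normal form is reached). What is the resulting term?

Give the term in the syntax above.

Step 0: (((((\d.(\e.((d e) e))) (\f.(\g.(\h.((f h) (g h)))))) ((\f.(\g.(\h.(f (g h))))) t)) w) t)
Step 1: ((((\e.(((\f.(\g.(\h.((f h) (g h))))) e) e)) ((\f.(\g.(\h.(f (g h))))) t)) w) t)
Step 2: (((((\f.(\g.(\h.((f h) (g h))))) ((\f.(\g.(\h.(f (g h))))) t)) ((\f.(\g.(\h.(f (g h))))) t)) w) t)
Step 3: ((((\g.(\h.((((\f.(\g.(\h.(f (g h))))) t) h) (g h)))) ((\f.(\g.(\h.(f (g h))))) t)) w) t)
Step 4: (((\h.((((\f.(\g.(\h.(f (g h))))) t) h) (((\f.(\g.(\h.(f (g h))))) t) h))) w) t)

Answer: (((\h.((((\f.(\g.(\h.(f (g h))))) t) h) (((\f.(\g.(\h.(f (g h))))) t) h))) w) t)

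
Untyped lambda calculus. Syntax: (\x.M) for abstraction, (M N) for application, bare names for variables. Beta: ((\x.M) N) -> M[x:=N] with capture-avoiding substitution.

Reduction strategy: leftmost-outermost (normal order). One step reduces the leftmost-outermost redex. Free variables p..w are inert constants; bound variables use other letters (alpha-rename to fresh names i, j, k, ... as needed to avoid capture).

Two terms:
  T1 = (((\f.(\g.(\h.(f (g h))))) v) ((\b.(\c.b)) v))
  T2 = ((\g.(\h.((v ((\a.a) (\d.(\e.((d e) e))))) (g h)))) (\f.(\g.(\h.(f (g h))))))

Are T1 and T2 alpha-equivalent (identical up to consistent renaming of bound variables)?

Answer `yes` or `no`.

Term 1: (((\f.(\g.(\h.(f (g h))))) v) ((\b.(\c.b)) v))
Term 2: ((\g.(\h.((v ((\a.a) (\d.(\e.((d e) e))))) (g h)))) (\f.(\g.(\h.(f (g h))))))
Alpha-equivalence: compare structure up to binder renaming.
Result: False

Answer: no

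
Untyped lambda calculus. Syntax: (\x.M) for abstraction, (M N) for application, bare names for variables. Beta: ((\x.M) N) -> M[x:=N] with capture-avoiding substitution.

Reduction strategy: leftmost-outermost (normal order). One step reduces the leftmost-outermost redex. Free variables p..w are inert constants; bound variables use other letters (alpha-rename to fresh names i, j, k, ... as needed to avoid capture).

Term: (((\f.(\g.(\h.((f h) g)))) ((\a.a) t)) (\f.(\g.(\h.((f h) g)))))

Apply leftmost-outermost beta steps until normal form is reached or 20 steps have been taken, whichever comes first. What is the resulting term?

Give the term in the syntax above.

Step 0: (((\f.(\g.(\h.((f h) g)))) ((\a.a) t)) (\f.(\g.(\h.((f h) g)))))
Step 1: ((\g.(\h.((((\a.a) t) h) g))) (\f.(\g.(\h.((f h) g)))))
Step 2: (\h.((((\a.a) t) h) (\f.(\g.(\h.((f h) g))))))
Step 3: (\h.((t h) (\f.(\g.(\h.((f h) g))))))

Answer: (\h.((t h) (\f.(\g.(\h.((f h) g))))))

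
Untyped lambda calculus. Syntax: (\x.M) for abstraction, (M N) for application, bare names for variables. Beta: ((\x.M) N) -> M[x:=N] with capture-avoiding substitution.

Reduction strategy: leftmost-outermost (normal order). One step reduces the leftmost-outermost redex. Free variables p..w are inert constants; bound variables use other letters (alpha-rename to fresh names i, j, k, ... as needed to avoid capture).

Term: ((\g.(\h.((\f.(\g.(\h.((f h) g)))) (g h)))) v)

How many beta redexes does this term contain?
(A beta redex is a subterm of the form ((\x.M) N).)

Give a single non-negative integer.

Answer: 2

Derivation:
Term: ((\g.(\h.((\f.(\g.(\h.((f h) g)))) (g h)))) v)
  Redex: ((\g.(\h.((\f.(\g.(\h.((f h) g)))) (g h)))) v)
  Redex: ((\f.(\g.(\h.((f h) g)))) (g h))
Total redexes: 2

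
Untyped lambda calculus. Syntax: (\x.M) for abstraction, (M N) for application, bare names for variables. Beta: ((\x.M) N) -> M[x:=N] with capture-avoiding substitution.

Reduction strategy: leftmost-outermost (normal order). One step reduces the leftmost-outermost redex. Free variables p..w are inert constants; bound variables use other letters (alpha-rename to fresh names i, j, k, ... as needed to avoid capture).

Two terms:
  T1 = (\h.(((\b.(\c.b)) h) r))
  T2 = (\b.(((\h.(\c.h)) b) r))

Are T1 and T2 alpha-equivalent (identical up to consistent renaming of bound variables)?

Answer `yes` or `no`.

Term 1: (\h.(((\b.(\c.b)) h) r))
Term 2: (\b.(((\h.(\c.h)) b) r))
Alpha-equivalence: compare structure up to binder renaming.
Result: True

Answer: yes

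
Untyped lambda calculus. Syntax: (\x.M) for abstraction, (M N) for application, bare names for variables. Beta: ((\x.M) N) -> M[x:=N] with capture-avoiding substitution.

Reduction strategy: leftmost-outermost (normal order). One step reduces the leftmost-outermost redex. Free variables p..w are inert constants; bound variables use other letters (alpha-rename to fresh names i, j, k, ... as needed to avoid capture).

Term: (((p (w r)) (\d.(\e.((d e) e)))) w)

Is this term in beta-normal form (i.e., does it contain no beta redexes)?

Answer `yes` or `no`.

Answer: yes

Derivation:
Term: (((p (w r)) (\d.(\e.((d e) e)))) w)
No beta redexes found.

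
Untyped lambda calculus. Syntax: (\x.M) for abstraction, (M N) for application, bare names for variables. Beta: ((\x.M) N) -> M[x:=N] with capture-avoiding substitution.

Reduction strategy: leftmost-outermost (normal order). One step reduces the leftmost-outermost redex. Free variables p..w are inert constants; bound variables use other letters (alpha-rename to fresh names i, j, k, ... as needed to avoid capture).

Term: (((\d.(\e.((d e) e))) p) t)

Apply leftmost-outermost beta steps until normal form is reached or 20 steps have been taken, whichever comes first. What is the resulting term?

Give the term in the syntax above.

Answer: ((p t) t)

Derivation:
Step 0: (((\d.(\e.((d e) e))) p) t)
Step 1: ((\e.((p e) e)) t)
Step 2: ((p t) t)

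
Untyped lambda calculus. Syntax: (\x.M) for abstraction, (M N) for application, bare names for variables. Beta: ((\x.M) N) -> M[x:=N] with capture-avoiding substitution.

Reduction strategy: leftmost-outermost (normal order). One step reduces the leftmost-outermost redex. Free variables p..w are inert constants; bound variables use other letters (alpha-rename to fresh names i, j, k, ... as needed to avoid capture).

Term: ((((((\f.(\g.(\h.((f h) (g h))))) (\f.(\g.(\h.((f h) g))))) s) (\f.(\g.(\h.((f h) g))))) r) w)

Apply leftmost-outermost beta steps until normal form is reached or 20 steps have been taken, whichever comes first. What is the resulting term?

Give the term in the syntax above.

Step 0: ((((((\f.(\g.(\h.((f h) (g h))))) (\f.(\g.(\h.((f h) g))))) s) (\f.(\g.(\h.((f h) g))))) r) w)
Step 1: (((((\g.(\h.(((\f.(\g.(\h.((f h) g)))) h) (g h)))) s) (\f.(\g.(\h.((f h) g))))) r) w)
Step 2: ((((\h.(((\f.(\g.(\h.((f h) g)))) h) (s h))) (\f.(\g.(\h.((f h) g))))) r) w)
Step 3: (((((\f.(\g.(\h.((f h) g)))) (\f.(\g.(\h.((f h) g))))) (s (\f.(\g.(\h.((f h) g)))))) r) w)
Step 4: ((((\g.(\h.(((\f.(\g.(\h.((f h) g)))) h) g))) (s (\f.(\g.(\h.((f h) g)))))) r) w)
Step 5: (((\h.(((\f.(\g.(\h.((f h) g)))) h) (s (\f.(\g.(\h.((f h) g))))))) r) w)
Step 6: ((((\f.(\g.(\h.((f h) g)))) r) (s (\f.(\g.(\h.((f h) g)))))) w)
Step 7: (((\g.(\h.((r h) g))) (s (\f.(\g.(\h.((f h) g)))))) w)
Step 8: ((\h.((r h) (s (\f.(\g.(\h.((f h) g))))))) w)
Step 9: ((r w) (s (\f.(\g.(\h.((f h) g))))))

Answer: ((r w) (s (\f.(\g.(\h.((f h) g))))))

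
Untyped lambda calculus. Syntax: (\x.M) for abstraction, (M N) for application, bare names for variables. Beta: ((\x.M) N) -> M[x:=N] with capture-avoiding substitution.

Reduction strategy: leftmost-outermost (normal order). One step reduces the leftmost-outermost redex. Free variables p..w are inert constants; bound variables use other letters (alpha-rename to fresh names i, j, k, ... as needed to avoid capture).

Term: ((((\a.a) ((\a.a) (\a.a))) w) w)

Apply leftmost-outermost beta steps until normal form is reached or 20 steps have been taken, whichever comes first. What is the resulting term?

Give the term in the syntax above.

Step 0: ((((\a.a) ((\a.a) (\a.a))) w) w)
Step 1: ((((\a.a) (\a.a)) w) w)
Step 2: (((\a.a) w) w)
Step 3: (w w)

Answer: (w w)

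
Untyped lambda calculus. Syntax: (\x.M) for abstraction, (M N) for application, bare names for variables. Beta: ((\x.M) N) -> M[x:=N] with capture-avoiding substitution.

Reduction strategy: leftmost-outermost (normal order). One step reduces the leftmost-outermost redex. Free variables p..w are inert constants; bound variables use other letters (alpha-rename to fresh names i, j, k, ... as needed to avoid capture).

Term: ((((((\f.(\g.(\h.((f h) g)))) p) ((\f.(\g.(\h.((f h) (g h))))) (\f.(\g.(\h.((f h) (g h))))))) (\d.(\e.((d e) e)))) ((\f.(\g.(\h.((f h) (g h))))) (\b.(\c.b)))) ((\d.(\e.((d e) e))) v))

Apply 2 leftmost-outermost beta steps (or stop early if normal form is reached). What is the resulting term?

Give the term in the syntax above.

Answer: ((((\h.((p h) ((\f.(\g.(\h.((f h) (g h))))) (\f.(\g.(\h.((f h) (g h)))))))) (\d.(\e.((d e) e)))) ((\f.(\g.(\h.((f h) (g h))))) (\b.(\c.b)))) ((\d.(\e.((d e) e))) v))

Derivation:
Step 0: ((((((\f.(\g.(\h.((f h) g)))) p) ((\f.(\g.(\h.((f h) (g h))))) (\f.(\g.(\h.((f h) (g h))))))) (\d.(\e.((d e) e)))) ((\f.(\g.(\h.((f h) (g h))))) (\b.(\c.b)))) ((\d.(\e.((d e) e))) v))
Step 1: (((((\g.(\h.((p h) g))) ((\f.(\g.(\h.((f h) (g h))))) (\f.(\g.(\h.((f h) (g h))))))) (\d.(\e.((d e) e)))) ((\f.(\g.(\h.((f h) (g h))))) (\b.(\c.b)))) ((\d.(\e.((d e) e))) v))
Step 2: ((((\h.((p h) ((\f.(\g.(\h.((f h) (g h))))) (\f.(\g.(\h.((f h) (g h)))))))) (\d.(\e.((d e) e)))) ((\f.(\g.(\h.((f h) (g h))))) (\b.(\c.b)))) ((\d.(\e.((d e) e))) v))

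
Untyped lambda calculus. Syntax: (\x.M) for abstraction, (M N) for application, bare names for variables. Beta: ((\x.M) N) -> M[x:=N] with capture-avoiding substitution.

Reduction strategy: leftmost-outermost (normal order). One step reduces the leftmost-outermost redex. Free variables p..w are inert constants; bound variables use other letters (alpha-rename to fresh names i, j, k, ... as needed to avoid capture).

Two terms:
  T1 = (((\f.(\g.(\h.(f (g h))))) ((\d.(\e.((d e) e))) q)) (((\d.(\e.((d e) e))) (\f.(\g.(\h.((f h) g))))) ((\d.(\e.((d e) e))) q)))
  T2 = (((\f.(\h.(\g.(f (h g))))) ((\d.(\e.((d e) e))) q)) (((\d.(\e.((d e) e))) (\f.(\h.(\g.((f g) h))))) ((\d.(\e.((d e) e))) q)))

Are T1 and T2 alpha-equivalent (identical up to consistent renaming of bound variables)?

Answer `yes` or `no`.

Answer: yes

Derivation:
Term 1: (((\f.(\g.(\h.(f (g h))))) ((\d.(\e.((d e) e))) q)) (((\d.(\e.((d e) e))) (\f.(\g.(\h.((f h) g))))) ((\d.(\e.((d e) e))) q)))
Term 2: (((\f.(\h.(\g.(f (h g))))) ((\d.(\e.((d e) e))) q)) (((\d.(\e.((d e) e))) (\f.(\h.(\g.((f g) h))))) ((\d.(\e.((d e) e))) q)))
Alpha-equivalence: compare structure up to binder renaming.
Result: True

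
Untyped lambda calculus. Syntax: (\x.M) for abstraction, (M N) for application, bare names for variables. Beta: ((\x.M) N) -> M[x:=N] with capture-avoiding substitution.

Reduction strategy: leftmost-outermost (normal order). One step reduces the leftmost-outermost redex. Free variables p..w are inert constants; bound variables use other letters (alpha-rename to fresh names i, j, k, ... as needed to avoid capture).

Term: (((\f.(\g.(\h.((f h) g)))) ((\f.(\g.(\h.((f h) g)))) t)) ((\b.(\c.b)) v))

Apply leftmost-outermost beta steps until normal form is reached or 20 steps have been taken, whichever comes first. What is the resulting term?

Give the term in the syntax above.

Answer: (\h.((t (\c.v)) h))

Derivation:
Step 0: (((\f.(\g.(\h.((f h) g)))) ((\f.(\g.(\h.((f h) g)))) t)) ((\b.(\c.b)) v))
Step 1: ((\g.(\h.((((\f.(\g.(\h.((f h) g)))) t) h) g))) ((\b.(\c.b)) v))
Step 2: (\h.((((\f.(\g.(\h.((f h) g)))) t) h) ((\b.(\c.b)) v)))
Step 3: (\h.(((\g.(\h.((t h) g))) h) ((\b.(\c.b)) v)))
Step 4: (\h.((\i.((t i) h)) ((\b.(\c.b)) v)))
Step 5: (\h.((t ((\b.(\c.b)) v)) h))
Step 6: (\h.((t (\c.v)) h))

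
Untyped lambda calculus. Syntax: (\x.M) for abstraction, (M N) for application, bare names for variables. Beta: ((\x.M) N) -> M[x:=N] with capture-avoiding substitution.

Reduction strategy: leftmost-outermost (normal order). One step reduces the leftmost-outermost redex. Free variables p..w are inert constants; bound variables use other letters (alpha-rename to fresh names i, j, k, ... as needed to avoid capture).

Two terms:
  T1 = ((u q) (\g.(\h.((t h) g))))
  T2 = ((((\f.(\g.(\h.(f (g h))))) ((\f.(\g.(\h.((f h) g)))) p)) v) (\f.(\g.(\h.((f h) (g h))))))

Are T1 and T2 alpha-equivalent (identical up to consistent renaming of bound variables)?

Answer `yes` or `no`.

Answer: no

Derivation:
Term 1: ((u q) (\g.(\h.((t h) g))))
Term 2: ((((\f.(\g.(\h.(f (g h))))) ((\f.(\g.(\h.((f h) g)))) p)) v) (\f.(\g.(\h.((f h) (g h))))))
Alpha-equivalence: compare structure up to binder renaming.
Result: False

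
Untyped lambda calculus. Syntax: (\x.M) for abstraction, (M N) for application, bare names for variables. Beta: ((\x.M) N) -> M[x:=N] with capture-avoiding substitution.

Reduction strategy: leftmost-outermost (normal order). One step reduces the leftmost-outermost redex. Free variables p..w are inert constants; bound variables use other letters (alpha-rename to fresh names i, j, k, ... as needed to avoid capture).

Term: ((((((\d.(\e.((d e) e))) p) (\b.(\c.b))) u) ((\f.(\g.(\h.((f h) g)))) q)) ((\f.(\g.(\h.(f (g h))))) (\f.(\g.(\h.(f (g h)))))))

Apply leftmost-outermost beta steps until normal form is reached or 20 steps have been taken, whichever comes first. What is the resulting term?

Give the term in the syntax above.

Step 0: ((((((\d.(\e.((d e) e))) p) (\b.(\c.b))) u) ((\f.(\g.(\h.((f h) g)))) q)) ((\f.(\g.(\h.(f (g h))))) (\f.(\g.(\h.(f (g h)))))))
Step 1: (((((\e.((p e) e)) (\b.(\c.b))) u) ((\f.(\g.(\h.((f h) g)))) q)) ((\f.(\g.(\h.(f (g h))))) (\f.(\g.(\h.(f (g h)))))))
Step 2: (((((p (\b.(\c.b))) (\b.(\c.b))) u) ((\f.(\g.(\h.((f h) g)))) q)) ((\f.(\g.(\h.(f (g h))))) (\f.(\g.(\h.(f (g h)))))))
Step 3: (((((p (\b.(\c.b))) (\b.(\c.b))) u) (\g.(\h.((q h) g)))) ((\f.(\g.(\h.(f (g h))))) (\f.(\g.(\h.(f (g h)))))))
Step 4: (((((p (\b.(\c.b))) (\b.(\c.b))) u) (\g.(\h.((q h) g)))) (\g.(\h.((\f.(\g.(\h.(f (g h))))) (g h)))))
Step 5: (((((p (\b.(\c.b))) (\b.(\c.b))) u) (\g.(\h.((q h) g)))) (\g.(\h.(\i.(\j.((g h) (i j)))))))

Answer: (((((p (\b.(\c.b))) (\b.(\c.b))) u) (\g.(\h.((q h) g)))) (\g.(\h.(\i.(\j.((g h) (i j)))))))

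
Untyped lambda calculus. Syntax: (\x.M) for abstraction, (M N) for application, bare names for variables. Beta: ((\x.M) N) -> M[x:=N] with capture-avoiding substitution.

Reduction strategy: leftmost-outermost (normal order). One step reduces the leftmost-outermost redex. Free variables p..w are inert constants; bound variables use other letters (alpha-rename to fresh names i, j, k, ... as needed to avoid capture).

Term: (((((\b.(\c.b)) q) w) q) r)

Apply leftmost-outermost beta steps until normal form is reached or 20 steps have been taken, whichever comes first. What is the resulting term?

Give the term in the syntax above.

Step 0: (((((\b.(\c.b)) q) w) q) r)
Step 1: ((((\c.q) w) q) r)
Step 2: ((q q) r)

Answer: ((q q) r)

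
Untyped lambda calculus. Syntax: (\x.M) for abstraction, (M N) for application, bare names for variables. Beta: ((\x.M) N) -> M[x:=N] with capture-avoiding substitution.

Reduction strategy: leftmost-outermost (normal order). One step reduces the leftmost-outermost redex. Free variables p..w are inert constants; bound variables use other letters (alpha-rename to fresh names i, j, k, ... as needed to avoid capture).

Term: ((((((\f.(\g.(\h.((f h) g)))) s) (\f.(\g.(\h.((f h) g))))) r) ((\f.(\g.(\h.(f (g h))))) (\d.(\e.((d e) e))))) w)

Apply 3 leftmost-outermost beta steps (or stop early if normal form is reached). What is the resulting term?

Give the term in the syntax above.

Step 0: ((((((\f.(\g.(\h.((f h) g)))) s) (\f.(\g.(\h.((f h) g))))) r) ((\f.(\g.(\h.(f (g h))))) (\d.(\e.((d e) e))))) w)
Step 1: (((((\g.(\h.((s h) g))) (\f.(\g.(\h.((f h) g))))) r) ((\f.(\g.(\h.(f (g h))))) (\d.(\e.((d e) e))))) w)
Step 2: ((((\h.((s h) (\f.(\g.(\h.((f h) g)))))) r) ((\f.(\g.(\h.(f (g h))))) (\d.(\e.((d e) e))))) w)
Step 3: ((((s r) (\f.(\g.(\h.((f h) g))))) ((\f.(\g.(\h.(f (g h))))) (\d.(\e.((d e) e))))) w)

Answer: ((((s r) (\f.(\g.(\h.((f h) g))))) ((\f.(\g.(\h.(f (g h))))) (\d.(\e.((d e) e))))) w)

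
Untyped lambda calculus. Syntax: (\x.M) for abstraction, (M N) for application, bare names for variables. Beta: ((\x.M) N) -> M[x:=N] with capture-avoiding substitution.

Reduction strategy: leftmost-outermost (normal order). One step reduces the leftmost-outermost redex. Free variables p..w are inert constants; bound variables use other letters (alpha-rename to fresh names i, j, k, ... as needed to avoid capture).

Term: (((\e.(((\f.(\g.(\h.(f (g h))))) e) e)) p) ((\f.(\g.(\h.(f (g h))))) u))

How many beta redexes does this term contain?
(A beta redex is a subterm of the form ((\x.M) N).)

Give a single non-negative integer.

Answer: 3

Derivation:
Term: (((\e.(((\f.(\g.(\h.(f (g h))))) e) e)) p) ((\f.(\g.(\h.(f (g h))))) u))
  Redex: ((\e.(((\f.(\g.(\h.(f (g h))))) e) e)) p)
  Redex: ((\f.(\g.(\h.(f (g h))))) e)
  Redex: ((\f.(\g.(\h.(f (g h))))) u)
Total redexes: 3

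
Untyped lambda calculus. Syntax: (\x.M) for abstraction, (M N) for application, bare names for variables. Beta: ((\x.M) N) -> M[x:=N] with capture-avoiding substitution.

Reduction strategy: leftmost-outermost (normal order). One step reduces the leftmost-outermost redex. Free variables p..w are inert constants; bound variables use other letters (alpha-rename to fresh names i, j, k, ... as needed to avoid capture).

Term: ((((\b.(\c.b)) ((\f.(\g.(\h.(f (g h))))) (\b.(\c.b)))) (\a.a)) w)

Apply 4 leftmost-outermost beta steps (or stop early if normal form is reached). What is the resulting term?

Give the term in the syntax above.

Answer: (\h.((\b.(\c.b)) (w h)))

Derivation:
Step 0: ((((\b.(\c.b)) ((\f.(\g.(\h.(f (g h))))) (\b.(\c.b)))) (\a.a)) w)
Step 1: (((\c.((\f.(\g.(\h.(f (g h))))) (\b.(\c.b)))) (\a.a)) w)
Step 2: (((\f.(\g.(\h.(f (g h))))) (\b.(\c.b))) w)
Step 3: ((\g.(\h.((\b.(\c.b)) (g h)))) w)
Step 4: (\h.((\b.(\c.b)) (w h)))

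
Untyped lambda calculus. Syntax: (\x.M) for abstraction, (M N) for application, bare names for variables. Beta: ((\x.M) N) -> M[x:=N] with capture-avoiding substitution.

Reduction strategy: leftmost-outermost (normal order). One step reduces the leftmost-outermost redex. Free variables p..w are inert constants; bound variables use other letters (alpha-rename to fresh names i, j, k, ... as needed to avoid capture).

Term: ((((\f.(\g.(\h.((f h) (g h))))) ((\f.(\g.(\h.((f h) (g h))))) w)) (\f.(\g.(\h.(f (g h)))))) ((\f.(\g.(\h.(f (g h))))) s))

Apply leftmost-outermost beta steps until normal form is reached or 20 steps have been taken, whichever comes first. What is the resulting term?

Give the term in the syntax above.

Step 0: ((((\f.(\g.(\h.((f h) (g h))))) ((\f.(\g.(\h.((f h) (g h))))) w)) (\f.(\g.(\h.(f (g h)))))) ((\f.(\g.(\h.(f (g h))))) s))
Step 1: (((\g.(\h.((((\f.(\g.(\h.((f h) (g h))))) w) h) (g h)))) (\f.(\g.(\h.(f (g h)))))) ((\f.(\g.(\h.(f (g h))))) s))
Step 2: ((\h.((((\f.(\g.(\h.((f h) (g h))))) w) h) ((\f.(\g.(\h.(f (g h))))) h))) ((\f.(\g.(\h.(f (g h))))) s))
Step 3: ((((\f.(\g.(\h.((f h) (g h))))) w) ((\f.(\g.(\h.(f (g h))))) s)) ((\f.(\g.(\h.(f (g h))))) ((\f.(\g.(\h.(f (g h))))) s)))
Step 4: (((\g.(\h.((w h) (g h)))) ((\f.(\g.(\h.(f (g h))))) s)) ((\f.(\g.(\h.(f (g h))))) ((\f.(\g.(\h.(f (g h))))) s)))
Step 5: ((\h.((w h) (((\f.(\g.(\h.(f (g h))))) s) h))) ((\f.(\g.(\h.(f (g h))))) ((\f.(\g.(\h.(f (g h))))) s)))
Step 6: ((w ((\f.(\g.(\h.(f (g h))))) ((\f.(\g.(\h.(f (g h))))) s))) (((\f.(\g.(\h.(f (g h))))) s) ((\f.(\g.(\h.(f (g h))))) ((\f.(\g.(\h.(f (g h))))) s))))
Step 7: ((w (\g.(\h.(((\f.(\g.(\h.(f (g h))))) s) (g h))))) (((\f.(\g.(\h.(f (g h))))) s) ((\f.(\g.(\h.(f (g h))))) ((\f.(\g.(\h.(f (g h))))) s))))
Step 8: ((w (\g.(\h.((\g.(\h.(s (g h)))) (g h))))) (((\f.(\g.(\h.(f (g h))))) s) ((\f.(\g.(\h.(f (g h))))) ((\f.(\g.(\h.(f (g h))))) s))))
Step 9: ((w (\g.(\h.(\i.(s ((g h) i)))))) (((\f.(\g.(\h.(f (g h))))) s) ((\f.(\g.(\h.(f (g h))))) ((\f.(\g.(\h.(f (g h))))) s))))
Step 10: ((w (\g.(\h.(\i.(s ((g h) i)))))) ((\g.(\h.(s (g h)))) ((\f.(\g.(\h.(f (g h))))) ((\f.(\g.(\h.(f (g h))))) s))))
Step 11: ((w (\g.(\h.(\i.(s ((g h) i)))))) (\h.(s (((\f.(\g.(\h.(f (g h))))) ((\f.(\g.(\h.(f (g h))))) s)) h))))
Step 12: ((w (\g.(\h.(\i.(s ((g h) i)))))) (\h.(s ((\g.(\h.(((\f.(\g.(\h.(f (g h))))) s) (g h)))) h))))
Step 13: ((w (\g.(\h.(\i.(s ((g h) i)))))) (\h.(s (\i.(((\f.(\g.(\h.(f (g h))))) s) (h i))))))
Step 14: ((w (\g.(\h.(\i.(s ((g h) i)))))) (\h.(s (\i.((\g.(\h.(s (g h)))) (h i))))))
Step 15: ((w (\g.(\h.(\i.(s ((g h) i)))))) (\h.(s (\i.(\j.(s ((h i) j)))))))

Answer: ((w (\g.(\h.(\i.(s ((g h) i)))))) (\h.(s (\i.(\j.(s ((h i) j)))))))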